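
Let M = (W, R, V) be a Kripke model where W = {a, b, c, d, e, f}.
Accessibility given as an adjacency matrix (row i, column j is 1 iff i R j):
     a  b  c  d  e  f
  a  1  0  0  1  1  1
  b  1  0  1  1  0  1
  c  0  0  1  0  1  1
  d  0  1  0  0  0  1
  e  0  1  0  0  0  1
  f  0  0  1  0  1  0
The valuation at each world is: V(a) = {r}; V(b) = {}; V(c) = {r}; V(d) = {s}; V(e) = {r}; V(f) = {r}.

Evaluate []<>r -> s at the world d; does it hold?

Yes

Recall that []ψ holds at a world iff ψ holds at every accessible world, and <>ψ holds iff ψ holds at some accessible world.
At d: []<>r is true, s is true, so []<>r -> s is true.
  At d: []<>r requires <>r at every successor {b, f}.
      At b: <>r requires r at some successor in {a, c, d, f}.
        r holds at a, so <>r is true at b.
      At f: <>r requires r at some successor in {c, e}.
        r holds at c, so <>r is true at f.
  So []<>r is true at d.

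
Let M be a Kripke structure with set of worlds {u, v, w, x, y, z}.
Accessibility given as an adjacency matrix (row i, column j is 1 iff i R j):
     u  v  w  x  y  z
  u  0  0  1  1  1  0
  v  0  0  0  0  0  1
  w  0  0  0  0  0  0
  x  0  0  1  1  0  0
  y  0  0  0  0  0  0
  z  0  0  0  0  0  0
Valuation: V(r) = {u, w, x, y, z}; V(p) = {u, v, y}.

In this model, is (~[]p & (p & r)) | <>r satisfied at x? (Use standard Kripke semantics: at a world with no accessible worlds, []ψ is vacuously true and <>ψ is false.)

At x: ~[]p & (p & r) is false, <>r is true, so (~[]p & (p & r)) | <>r is true.
  At x: ~[]p is true, p & r is false, so ~[]p & (p & r) is false.
    At x: []p is false, so ~[]p is true.
      At x: []p requires p at every successor {w, x}.
        p fails at w, so []p is false at x.
  At x: <>r requires r at some successor in {w, x}.
    r holds at w, so <>r is true at x.

Yes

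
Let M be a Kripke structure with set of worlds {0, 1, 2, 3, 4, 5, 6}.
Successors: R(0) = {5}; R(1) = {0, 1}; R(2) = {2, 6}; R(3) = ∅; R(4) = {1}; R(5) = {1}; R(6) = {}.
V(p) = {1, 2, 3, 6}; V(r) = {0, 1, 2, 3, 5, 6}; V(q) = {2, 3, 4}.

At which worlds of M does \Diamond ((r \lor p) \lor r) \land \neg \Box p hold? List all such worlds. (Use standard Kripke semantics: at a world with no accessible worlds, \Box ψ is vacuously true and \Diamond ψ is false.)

Let φ = \Diamond ((r \lor p) \lor r) \land \neg \Box p. Evaluate φ at each world:
  0 (successors {5}): φ is true.
  1 (successors {0, 1}): φ is true.
  2 (successors {2, 6}): φ is false.
  3 (successors ∅): φ is false.
  4 (successors {1}): φ is false.
  5 (successors {1}): φ is false.
  6 (successors ∅): φ is false.
For instance, at 5:
  At 5: \Diamond ((r \lor p) \lor r) is true, \neg \Box p is false, so \Diamond ((r \lor p) \lor r) \land \neg \Box p is false.
    At 5: \Diamond ((r \lor p) \lor r) requires (r \lor p) \lor r at some successor in {1}.
      (r \lor p) \lor r holds at 1, so \Diamond ((r \lor p) \lor r) is true at 5.
    At 5: \Box p is true, so \neg \Box p is false.
      At 5: \Box p requires p at every successor {1}.
        At 1: p is true.
      So \Box p is true at 5.
Satisfying worlds: {0, 1}

0, 1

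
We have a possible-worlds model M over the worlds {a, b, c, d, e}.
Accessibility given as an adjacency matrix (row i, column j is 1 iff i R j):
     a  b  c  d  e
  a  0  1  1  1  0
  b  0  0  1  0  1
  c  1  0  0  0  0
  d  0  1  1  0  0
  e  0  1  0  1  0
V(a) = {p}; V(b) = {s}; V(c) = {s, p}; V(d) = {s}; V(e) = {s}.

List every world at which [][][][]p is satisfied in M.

none

Recall that []ψ holds at a world iff ψ holds at every accessible world, and <>ψ holds iff ψ holds at some accessible world.
Let φ = [][][][]p. Evaluate φ at each world:
  a (successors {b, c, d}): φ is false.
  b (successors {c, e}): φ is false.
  c (successors {a}): φ is false.
  d (successors {b, c}): φ is false.
  e (successors {b, d}): φ is false.
For instance, at a:
  At a: [][][][]p requires [][][]p at every successor {b, c, d}.
    [][][]p fails at b, so [][][][]p is false at a.
      At b: [][][]p requires [][]p at every successor {c, e}.
        [][]p fails at c, so [][][]p is false at b.
Satisfying worlds: none.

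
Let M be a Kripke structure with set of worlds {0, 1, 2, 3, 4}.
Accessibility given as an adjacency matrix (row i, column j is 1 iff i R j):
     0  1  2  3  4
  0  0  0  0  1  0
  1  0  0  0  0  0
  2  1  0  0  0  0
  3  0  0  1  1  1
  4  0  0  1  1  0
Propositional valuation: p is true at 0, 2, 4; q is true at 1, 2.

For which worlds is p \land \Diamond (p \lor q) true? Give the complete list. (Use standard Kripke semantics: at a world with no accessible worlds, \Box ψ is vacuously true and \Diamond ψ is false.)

Let φ = p \land \Diamond (p \lor q). Evaluate φ at each world:
  0 (successors {3}): φ is false.
  1 (successors ∅): φ is false.
  2 (successors {0}): φ is true.
  3 (successors {2, 3, 4}): φ is false.
  4 (successors {2, 3}): φ is true.
For instance, at 2:
  At 2: p is true, \Diamond (p \lor q) is true, so p \land \Diamond (p \lor q) is true.
    At 2: \Diamond (p \lor q) requires p \lor q at some successor in {0}.
      p \lor q holds at 0, so \Diamond (p \lor q) is true at 2.
Satisfying worlds: {2, 4}

2, 4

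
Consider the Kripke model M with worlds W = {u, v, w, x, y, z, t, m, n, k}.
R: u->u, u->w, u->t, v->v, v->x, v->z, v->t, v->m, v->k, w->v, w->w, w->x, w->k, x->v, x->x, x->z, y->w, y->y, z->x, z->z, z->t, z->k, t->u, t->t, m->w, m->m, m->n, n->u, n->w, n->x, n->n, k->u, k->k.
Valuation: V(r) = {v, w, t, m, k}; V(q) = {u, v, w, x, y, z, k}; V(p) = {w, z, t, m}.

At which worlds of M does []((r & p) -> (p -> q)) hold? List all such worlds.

Let φ = []((r & p) -> (p -> q)). Evaluate φ at each world:
  u (successors {u, w, t}): φ is false.
  v (successors {v, x, z, t, m, k}): φ is false.
  w (successors {v, w, x, k}): φ is true.
  x (successors {v, x, z}): φ is true.
  y (successors {w, y}): φ is true.
  z (successors {x, z, t, k}): φ is false.
  t (successors {u, t}): φ is false.
  m (successors {w, m, n}): φ is false.
  n (successors {u, w, x, n}): φ is true.
  k (successors {u, k}): φ is true.
For instance, at k:
  At k: []((r & p) -> (p -> q)) requires (r & p) -> (p -> q) at every successor {u, k}.
    At u: (r & p) -> (p -> q) is true.
    At k: (r & p) -> (p -> q) is true.
  So []((r & p) -> (p -> q)) is true at k.
Satisfying worlds: {w, x, y, n, k}

w, x, y, n, k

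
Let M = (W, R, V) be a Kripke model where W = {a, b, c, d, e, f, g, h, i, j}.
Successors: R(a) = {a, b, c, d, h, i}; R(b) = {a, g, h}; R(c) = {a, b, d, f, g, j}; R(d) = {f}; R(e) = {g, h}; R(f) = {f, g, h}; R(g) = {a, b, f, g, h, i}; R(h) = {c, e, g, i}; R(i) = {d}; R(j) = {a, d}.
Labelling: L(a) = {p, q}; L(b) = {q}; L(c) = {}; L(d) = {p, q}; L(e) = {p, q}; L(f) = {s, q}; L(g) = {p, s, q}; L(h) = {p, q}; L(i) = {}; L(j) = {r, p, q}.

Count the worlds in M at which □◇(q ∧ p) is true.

Let φ = □◇(q ∧ p). Evaluate φ at each world:
  a (successors {a, b, c, d, h, i}): φ is false.
  b (successors {a, g, h}): φ is true.
  c (successors {a, b, d, f, g, j}): φ is false.
  d (successors {f}): φ is true.
  e (successors {g, h}): φ is true.
  f (successors {f, g, h}): φ is true.
  g (successors {a, b, f, g, h, i}): φ is true.
  h (successors {c, e, g, i}): φ is true.
  i (successors {d}): φ is false.
  j (successors {a, d}): φ is false.
For instance, at i:
  At i: □◇(q ∧ p) requires ◇(q ∧ p) at every successor {d}.
    ◇(q ∧ p) fails at d, so □◇(q ∧ p) is false at i.
      At d: ◇(q ∧ p) requires q ∧ p at some successor in {f}.
        At f: q ∧ p is false.
      So ◇(q ∧ p) is false at d.
Satisfying worlds: {b, d, e, f, g, h}

6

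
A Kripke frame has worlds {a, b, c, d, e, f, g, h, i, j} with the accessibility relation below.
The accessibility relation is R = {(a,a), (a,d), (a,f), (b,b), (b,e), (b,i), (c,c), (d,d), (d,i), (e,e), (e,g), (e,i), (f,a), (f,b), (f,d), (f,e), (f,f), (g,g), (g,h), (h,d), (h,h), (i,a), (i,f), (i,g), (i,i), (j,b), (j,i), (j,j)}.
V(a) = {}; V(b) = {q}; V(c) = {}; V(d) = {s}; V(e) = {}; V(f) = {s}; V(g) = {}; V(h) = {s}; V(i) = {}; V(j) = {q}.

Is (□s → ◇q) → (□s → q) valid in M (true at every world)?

Let φ = (□s → ◇q) → (□s → q). Evaluate φ at each world:
  a (successors {a, d, f}): φ is true.
  b (successors {b, e, i}): φ is true.
  c (successors {c}): φ is true.
  d (successors {d, i}): φ is true.
  e (successors {e, g, i}): φ is true.
  f (successors {a, b, d, e, f}): φ is true.
  g (successors {g, h}): φ is true.
  h (successors {d, h}): φ is true.
  i (successors {a, f, g, i}): φ is true.
  j (successors {b, i, j}): φ is true.
For instance, at b:
  At b: □s → ◇q is true, □s → q is true, so (□s → ◇q) → (□s → q) is true.
    At b: □s is false, ◇q is true, so □s → ◇q is true.
      At b: □s requires s at every successor {b, e, i}.
        s fails at b, so □s is false at b.
      At b: ◇q requires q at some successor in {b, e, i}.
        q holds at b, so ◇q is true at b.
    At b: □s is false, q is true, so □s → q is true.
      At b: □s requires s at every successor {b, e, i}.
        s fails at b, so □s is false at b.

Yes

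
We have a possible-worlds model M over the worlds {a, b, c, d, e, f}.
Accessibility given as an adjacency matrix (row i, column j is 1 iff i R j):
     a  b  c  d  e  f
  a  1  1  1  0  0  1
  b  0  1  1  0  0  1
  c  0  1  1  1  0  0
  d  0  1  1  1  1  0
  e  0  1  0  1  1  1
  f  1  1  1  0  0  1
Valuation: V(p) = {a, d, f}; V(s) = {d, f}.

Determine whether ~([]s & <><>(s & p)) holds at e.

Recall that []ψ holds at a world iff ψ holds at every accessible world, and <>ψ holds iff ψ holds at some accessible world.
At e: []s & <><>(s & p) is false, so ~([]s & <><>(s & p)) is true.
  At e: []s is false, <><>(s & p) is true, so []s & <><>(s & p) is false.
    At e: []s requires s at every successor {b, d, e, f}.
      s fails at b, so []s is false at e.
    At e: <><>(s & p) requires <>(s & p) at some successor in {b, d, e, f}.
      <>(s & p) holds at b, so <><>(s & p) is true at e.

Yes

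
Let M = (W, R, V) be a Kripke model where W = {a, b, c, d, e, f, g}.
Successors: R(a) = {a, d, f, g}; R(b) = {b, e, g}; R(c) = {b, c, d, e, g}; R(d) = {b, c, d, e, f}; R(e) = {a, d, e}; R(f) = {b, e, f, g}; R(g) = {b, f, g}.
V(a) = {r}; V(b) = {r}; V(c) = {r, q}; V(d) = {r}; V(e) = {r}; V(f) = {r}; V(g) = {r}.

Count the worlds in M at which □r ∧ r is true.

7

Recall that □ψ holds at a world iff ψ holds at every accessible world, and ◇ψ holds iff ψ holds at some accessible world.
Let φ = □r ∧ r. Evaluate φ at each world:
  a (successors {a, d, f, g}): φ is true.
  b (successors {b, e, g}): φ is true.
  c (successors {b, c, d, e, g}): φ is true.
  d (successors {b, c, d, e, f}): φ is true.
  e (successors {a, d, e}): φ is true.
  f (successors {b, e, f, g}): φ is true.
  g (successors {b, f, g}): φ is true.
For instance, at e:
  At e: □r is true, r is true, so □r ∧ r is true.
    At e: □r requires r at every successor {a, d, e}.
      At a: r is true.
      At d: r is true.
      At e: r is true.
    So □r is true at e.
Satisfying worlds: {a, b, c, d, e, f, g}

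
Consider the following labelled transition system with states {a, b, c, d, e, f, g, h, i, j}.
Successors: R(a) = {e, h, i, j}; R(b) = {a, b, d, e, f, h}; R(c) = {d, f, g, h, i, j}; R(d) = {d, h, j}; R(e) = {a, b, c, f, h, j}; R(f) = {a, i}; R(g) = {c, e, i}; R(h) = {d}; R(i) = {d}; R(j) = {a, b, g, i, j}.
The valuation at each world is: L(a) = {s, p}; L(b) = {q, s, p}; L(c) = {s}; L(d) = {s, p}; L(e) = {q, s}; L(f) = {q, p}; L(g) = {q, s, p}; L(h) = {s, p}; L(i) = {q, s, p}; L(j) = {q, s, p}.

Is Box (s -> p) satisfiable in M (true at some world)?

Let φ = Box (s -> p). Evaluate φ at each world:
  a (successors {e, h, i, j}): φ is false.
  b (successors {a, b, d, e, f, h}): φ is false.
  c (successors {d, f, g, h, i, j}): φ is true.
  d (successors {d, h, j}): φ is true.
  e (successors {a, b, c, f, h, j}): φ is false.
  f (successors {a, i}): φ is true.
  g (successors {c, e, i}): φ is false.
  h (successors {d}): φ is true.
  i (successors {d}): φ is true.
  j (successors {a, b, g, i, j}): φ is true.
Detail at c (witness):
  At c: Box (s -> p) requires s -> p at every successor {d, f, g, h, i, j}.
    At d: s -> p is true.
    At f: s -> p is true.
    At g: s -> p is true.
    At h: s -> p is true.
    At i: s -> p is true.
    At j: s -> p is true.
  So Box (s -> p) is true at c.

Yes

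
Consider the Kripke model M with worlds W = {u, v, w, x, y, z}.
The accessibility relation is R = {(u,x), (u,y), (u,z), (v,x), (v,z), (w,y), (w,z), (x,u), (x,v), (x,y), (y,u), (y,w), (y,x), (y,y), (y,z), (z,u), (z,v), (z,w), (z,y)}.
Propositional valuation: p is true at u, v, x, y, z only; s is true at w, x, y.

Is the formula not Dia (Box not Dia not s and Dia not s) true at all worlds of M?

Yes

Recall that Box ψ holds at a world iff ψ holds at every accessible world, and Dia ψ holds iff ψ holds at some accessible world.
Let φ = not Dia (Box not Dia not s and Dia not s). Evaluate φ at each world:
  u (successors {x, y, z}): φ is true.
  v (successors {x, z}): φ is true.
  w (successors {y, z}): φ is true.
  x (successors {u, v, y}): φ is true.
  y (successors {u, w, x, y, z}): φ is true.
  z (successors {u, v, w, y}): φ is true.
For instance, at y:
  At y: Dia (Box not Dia not s and Dia not s) is false, so not Dia (Box not Dia not s and Dia not s) is true.
    At y: Dia (Box not Dia not s and Dia not s) requires Box not Dia not s and Dia not s at some successor in {u, w, x, y, z}.
      At u: Box not Dia not s and Dia not s is false.
      At w: Box not Dia not s and Dia not s is false.
      At x: Box not Dia not s and Dia not s is false.
      At y: Box not Dia not s and Dia not s is false.
      At z: Box not Dia not s and Dia not s is false.
    So Dia (Box not Dia not s and Dia not s) is false at y.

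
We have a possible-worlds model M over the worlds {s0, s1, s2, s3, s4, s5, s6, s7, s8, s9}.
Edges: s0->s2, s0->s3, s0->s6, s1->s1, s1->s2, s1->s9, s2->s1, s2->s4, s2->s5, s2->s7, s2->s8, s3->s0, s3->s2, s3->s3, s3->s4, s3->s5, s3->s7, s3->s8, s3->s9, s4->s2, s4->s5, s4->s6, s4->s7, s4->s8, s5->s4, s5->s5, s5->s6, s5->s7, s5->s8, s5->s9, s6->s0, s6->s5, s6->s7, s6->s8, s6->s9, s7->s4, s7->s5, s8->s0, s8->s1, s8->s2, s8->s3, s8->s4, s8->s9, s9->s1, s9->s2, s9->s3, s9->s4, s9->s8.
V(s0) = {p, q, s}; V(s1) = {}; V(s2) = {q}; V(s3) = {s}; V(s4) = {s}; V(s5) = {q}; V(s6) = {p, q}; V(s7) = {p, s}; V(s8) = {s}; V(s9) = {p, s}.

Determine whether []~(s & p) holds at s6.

At s6: []~(s & p) requires ~(s & p) at every successor {s0, s5, s7, s8, s9}.
  ~(s & p) fails at s0, so []~(s & p) is false at s6.

No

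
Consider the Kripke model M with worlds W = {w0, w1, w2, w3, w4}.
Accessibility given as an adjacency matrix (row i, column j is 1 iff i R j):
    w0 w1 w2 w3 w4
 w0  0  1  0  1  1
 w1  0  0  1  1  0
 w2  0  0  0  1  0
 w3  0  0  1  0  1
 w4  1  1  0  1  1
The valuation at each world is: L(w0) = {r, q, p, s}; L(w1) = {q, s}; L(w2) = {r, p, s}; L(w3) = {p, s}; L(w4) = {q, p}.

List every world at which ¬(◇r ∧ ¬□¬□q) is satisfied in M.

w0, w1, w2, w3, w4

Let φ = ¬(◇r ∧ ¬□¬□q). Evaluate φ at each world:
  w0 (successors {w1, w3, w4}): φ is true.
  w1 (successors {w2, w3}): φ is true.
  w2 (successors {w3}): φ is true.
  w3 (successors {w2, w4}): φ is true.
  w4 (successors {w0, w1, w3, w4}): φ is true.
For instance, at w1:
  At w1: ◇r ∧ ¬□¬□q is false, so ¬(◇r ∧ ¬□¬□q) is true.
    At w1: ◇r is true, ¬□¬□q is false, so ◇r ∧ ¬□¬□q is false.
      At w1: ◇r requires r at some successor in {w2, w3}.
        r holds at w2, so ◇r is true at w1.
      At w1: □¬□q is true, so ¬□¬□q is false.
Satisfying worlds: {w0, w1, w2, w3, w4}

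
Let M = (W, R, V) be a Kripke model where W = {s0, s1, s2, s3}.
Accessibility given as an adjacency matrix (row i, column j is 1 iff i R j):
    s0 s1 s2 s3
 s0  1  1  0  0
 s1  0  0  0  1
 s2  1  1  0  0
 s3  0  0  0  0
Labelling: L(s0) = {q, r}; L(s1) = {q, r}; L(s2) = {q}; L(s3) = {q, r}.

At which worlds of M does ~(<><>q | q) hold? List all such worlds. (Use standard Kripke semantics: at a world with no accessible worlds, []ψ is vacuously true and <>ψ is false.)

Let φ = ~(<><>q | q). Evaluate φ at each world:
  s0 (successors {s0, s1}): φ is false.
  s1 (successors {s3}): φ is false.
  s2 (successors {s0, s1}): φ is false.
  s3 (successors ∅): φ is false.
For instance, at s1:
  At s1: <><>q | q is true, so ~(<><>q | q) is false.
    At s1: <><>q is false, q is true, so <><>q | q is true.
      At s1: <><>q requires <>q at some successor in {s3}.
        At s3: <>q is false.
      So <><>q is false at s1.
Satisfying worlds: none.

none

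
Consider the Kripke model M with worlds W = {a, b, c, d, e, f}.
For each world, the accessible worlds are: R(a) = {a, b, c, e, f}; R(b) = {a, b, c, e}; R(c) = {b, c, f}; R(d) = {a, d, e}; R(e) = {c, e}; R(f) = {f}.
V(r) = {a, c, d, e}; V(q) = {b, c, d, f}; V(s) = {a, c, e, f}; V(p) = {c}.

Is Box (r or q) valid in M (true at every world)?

Yes

Recall that Box ψ holds at a world iff ψ holds at every accessible world, and Dia ψ holds iff ψ holds at some accessible world.
Let φ = Box (r or q). Evaluate φ at each world:
  a (successors {a, b, c, e, f}): φ is true.
  b (successors {a, b, c, e}): φ is true.
  c (successors {b, c, f}): φ is true.
  d (successors {a, d, e}): φ is true.
  e (successors {c, e}): φ is true.
  f (successors {f}): φ is true.
For instance, at c:
  At c: Box (r or q) requires r or q at every successor {b, c, f}.
    At b: r or q is true.
    At c: r or q is true.
    At f: r or q is true.
  So Box (r or q) is true at c.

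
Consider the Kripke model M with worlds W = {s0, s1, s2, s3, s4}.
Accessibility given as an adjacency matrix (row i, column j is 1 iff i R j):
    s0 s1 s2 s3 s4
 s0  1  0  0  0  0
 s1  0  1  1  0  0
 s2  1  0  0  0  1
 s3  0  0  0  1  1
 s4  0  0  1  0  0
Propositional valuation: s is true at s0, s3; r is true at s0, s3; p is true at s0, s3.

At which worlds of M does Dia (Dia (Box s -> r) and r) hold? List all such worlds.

Recall that Box ψ holds at a world iff ψ holds at every accessible world, and Dia ψ holds iff ψ holds at some accessible world.
Let φ = Dia (Dia (Box s -> r) and r). Evaluate φ at each world:
  s0 (successors {s0}): φ is true.
  s1 (successors {s1, s2}): φ is false.
  s2 (successors {s0, s4}): φ is true.
  s3 (successors {s3, s4}): φ is true.
  s4 (successors {s2}): φ is false.
For instance, at s2:
  At s2: Dia (Dia (Box s -> r) and r) requires Dia (Box s -> r) and r at some successor in {s0, s4}.
    Dia (Box s -> r) and r holds at s0, so Dia (Dia (Box s -> r) and r) is true at s2.
      At s0: Dia (Box s -> r) is true, r is true, so Dia (Box s -> r) and r is true.
Satisfying worlds: {s0, s2, s3}

s0, s2, s3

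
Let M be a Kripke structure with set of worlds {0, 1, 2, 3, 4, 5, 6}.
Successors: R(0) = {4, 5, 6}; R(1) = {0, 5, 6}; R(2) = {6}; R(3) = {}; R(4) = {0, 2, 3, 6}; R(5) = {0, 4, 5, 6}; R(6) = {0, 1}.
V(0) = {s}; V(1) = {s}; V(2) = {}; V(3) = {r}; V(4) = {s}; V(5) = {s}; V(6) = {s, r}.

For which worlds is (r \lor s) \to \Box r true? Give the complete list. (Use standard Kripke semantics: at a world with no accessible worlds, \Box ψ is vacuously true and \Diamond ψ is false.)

2, 3

Let φ = (r \lor s) \to \Box r. Evaluate φ at each world:
  0 (successors {4, 5, 6}): φ is false.
  1 (successors {0, 5, 6}): φ is false.
  2 (successors {6}): φ is true.
  3 (successors ∅): φ is true.
  4 (successors {0, 2, 3, 6}): φ is false.
  5 (successors {0, 4, 5, 6}): φ is false.
  6 (successors {0, 1}): φ is false.
For instance, at 0:
  At 0: r \lor s is true, \Box r is false, so (r \lor s) \to \Box r is false.
    At 0: \Box r requires r at every successor {4, 5, 6}.
      r fails at 4, so \Box r is false at 0.
Satisfying worlds: {2, 3}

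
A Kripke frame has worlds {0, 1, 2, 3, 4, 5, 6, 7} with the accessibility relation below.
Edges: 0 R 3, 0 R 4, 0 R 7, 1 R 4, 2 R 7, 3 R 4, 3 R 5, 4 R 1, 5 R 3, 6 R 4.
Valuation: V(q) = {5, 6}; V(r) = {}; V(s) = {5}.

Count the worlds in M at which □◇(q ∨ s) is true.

2

Let φ = □◇(q ∨ s). Evaluate φ at each world:
  0 (successors {3, 4, 7}): φ is false.
  1 (successors {4}): φ is false.
  2 (successors {7}): φ is false.
  3 (successors {4, 5}): φ is false.
  4 (successors {1}): φ is false.
  5 (successors {3}): φ is true.
  6 (successors {4}): φ is false.
  7 (successors ∅): φ is true.
For instance, at 6:
  At 6: □◇(q ∨ s) requires ◇(q ∨ s) at every successor {4}.
    ◇(q ∨ s) fails at 4, so □◇(q ∨ s) is false at 6.
      At 4: ◇(q ∨ s) requires q ∨ s at some successor in {1}.
        At 1: q ∨ s is false.
      So ◇(q ∨ s) is false at 4.
Satisfying worlds: {5, 7}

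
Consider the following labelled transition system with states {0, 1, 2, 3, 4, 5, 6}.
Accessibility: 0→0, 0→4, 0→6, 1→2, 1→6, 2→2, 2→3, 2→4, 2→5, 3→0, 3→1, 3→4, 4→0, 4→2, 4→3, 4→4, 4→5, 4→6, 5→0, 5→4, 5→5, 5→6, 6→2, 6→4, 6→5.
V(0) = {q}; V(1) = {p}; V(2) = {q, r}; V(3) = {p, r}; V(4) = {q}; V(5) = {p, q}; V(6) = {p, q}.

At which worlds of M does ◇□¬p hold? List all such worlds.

none

Let φ = ◇□¬p. Evaluate φ at each world:
  0 (successors {0, 4, 6}): φ is false.
  1 (successors {2, 6}): φ is false.
  2 (successors {2, 3, 4, 5}): φ is false.
  3 (successors {0, 1, 4}): φ is false.
  4 (successors {0, 2, 3, 4, 5, 6}): φ is false.
  5 (successors {0, 4, 5, 6}): φ is false.
  6 (successors {2, 4, 5}): φ is false.
For instance, at 5:
  At 5: ◇□¬p requires □¬p at some successor in {0, 4, 5, 6}.
    At 0: □¬p is false.
    At 4: □¬p is false.
    At 5: □¬p is false.
    At 6: □¬p is false.
  So ◇□¬p is false at 5.
Satisfying worlds: none.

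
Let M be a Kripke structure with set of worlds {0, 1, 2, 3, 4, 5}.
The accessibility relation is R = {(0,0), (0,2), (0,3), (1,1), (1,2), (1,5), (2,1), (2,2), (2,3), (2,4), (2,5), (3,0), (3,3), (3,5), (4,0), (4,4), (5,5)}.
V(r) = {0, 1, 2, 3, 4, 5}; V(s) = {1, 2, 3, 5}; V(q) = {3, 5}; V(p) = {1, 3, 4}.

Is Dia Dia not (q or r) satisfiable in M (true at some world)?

Let φ = Dia Dia not (q or r). Evaluate φ at each world:
  0 (successors {0, 2, 3}): φ is false.
  1 (successors {1, 2, 5}): φ is false.
  2 (successors {1, 2, 3, 4, 5}): φ is false.
  3 (successors {0, 3, 5}): φ is false.
  4 (successors {0, 4}): φ is false.
  5 (successors {5}): φ is false.
For instance, at 5:
  At 5: Dia Dia not (q or r) requires Dia not (q or r) at some successor in {5}.
    At 5: Dia not (q or r) is false.
  So Dia Dia not (q or r) is false at 5.

No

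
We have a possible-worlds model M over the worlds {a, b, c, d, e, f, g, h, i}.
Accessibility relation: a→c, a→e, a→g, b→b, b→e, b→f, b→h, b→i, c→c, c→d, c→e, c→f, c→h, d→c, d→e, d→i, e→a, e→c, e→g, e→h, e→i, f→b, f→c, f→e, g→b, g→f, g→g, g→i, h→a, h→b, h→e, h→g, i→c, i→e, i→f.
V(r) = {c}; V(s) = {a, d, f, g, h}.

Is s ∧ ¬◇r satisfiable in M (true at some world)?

Yes

Recall that ◇ψ holds at a world iff ψ holds at some accessible world.
Let φ = s ∧ ¬◇r. Evaluate φ at each world:
  a (successors {c, e, g}): φ is false.
  b (successors {b, e, f, h, i}): φ is false.
  c (successors {c, d, e, f, h}): φ is false.
  d (successors {c, e, i}): φ is false.
  e (successors {a, c, g, h, i}): φ is false.
  f (successors {b, c, e}): φ is false.
  g (successors {b, f, g, i}): φ is true.
  h (successors {a, b, e, g}): φ is true.
  i (successors {c, e, f}): φ is false.
Detail at g (witness):
  At g: s is true, ¬◇r is true, so s ∧ ¬◇r is true.
    At g: ◇r is false, so ¬◇r is true.
      At g: ◇r requires r at some successor in {b, f, g, i}.
        At b: r is false.
        At f: r is false.
        At g: r is false.
        At i: r is false.
      So ◇r is false at g.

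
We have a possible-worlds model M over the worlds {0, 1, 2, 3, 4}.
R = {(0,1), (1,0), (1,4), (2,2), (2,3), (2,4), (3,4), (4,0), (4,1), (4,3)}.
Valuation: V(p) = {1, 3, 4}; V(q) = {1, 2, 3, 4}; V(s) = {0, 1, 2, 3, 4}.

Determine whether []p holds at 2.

No

At 2: []p requires p at every successor {2, 3, 4}.
  p fails at 2, so []p is false at 2.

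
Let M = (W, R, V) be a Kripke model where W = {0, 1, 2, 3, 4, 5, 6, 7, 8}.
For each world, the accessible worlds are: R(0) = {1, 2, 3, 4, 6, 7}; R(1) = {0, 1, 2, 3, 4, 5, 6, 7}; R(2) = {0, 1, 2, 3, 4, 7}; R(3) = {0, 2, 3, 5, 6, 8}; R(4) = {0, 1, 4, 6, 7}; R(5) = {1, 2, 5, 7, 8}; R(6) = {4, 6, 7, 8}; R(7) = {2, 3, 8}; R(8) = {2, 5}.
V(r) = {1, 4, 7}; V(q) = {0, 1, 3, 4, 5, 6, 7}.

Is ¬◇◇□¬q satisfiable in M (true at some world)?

Yes

Recall that □ψ holds at a world iff ψ holds at every accessible world, and ◇ψ holds iff ψ holds at some accessible world.
Let φ = ¬◇◇□¬q. Evaluate φ at each world:
  0 (successors {1, 2, 3, 4, 6, 7}): φ is true.
  1 (successors {0, 1, 2, 3, 4, 5, 6, 7}): φ is true.
  2 (successors {0, 1, 2, 3, 4, 7}): φ is true.
  3 (successors {0, 2, 3, 5, 6, 8}): φ is true.
  4 (successors {0, 1, 4, 6, 7}): φ is true.
  5 (successors {1, 2, 5, 7, 8}): φ is true.
  6 (successors {4, 6, 7, 8}): φ is true.
  7 (successors {2, 3, 8}): φ is true.
  8 (successors {2, 5}): φ is true.
Detail at 0 (witness):
  At 0: ◇◇□¬q is false, so ¬◇◇□¬q is true.
    At 0: ◇◇□¬q requires ◇□¬q at some successor in {1, 2, 3, 4, 6, 7}.
      At 1: ◇□¬q is false.
      At 2: ◇□¬q is false.
      At 3: ◇□¬q is false.
      At 4: ◇□¬q is false.
      At 6: ◇□¬q is false.
      At 7: ◇□¬q is false.
    So ◇◇□¬q is false at 0.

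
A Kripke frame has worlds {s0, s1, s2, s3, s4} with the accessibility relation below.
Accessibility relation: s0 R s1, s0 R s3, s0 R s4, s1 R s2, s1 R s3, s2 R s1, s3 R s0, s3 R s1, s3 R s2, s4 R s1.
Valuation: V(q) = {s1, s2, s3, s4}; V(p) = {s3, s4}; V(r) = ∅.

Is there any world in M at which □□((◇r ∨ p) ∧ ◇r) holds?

Let φ = □□((◇r ∨ p) ∧ ◇r). Evaluate φ at each world:
  s0 (successors {s1, s3, s4}): φ is false.
  s1 (successors {s2, s3}): φ is false.
  s2 (successors {s1}): φ is false.
  s3 (successors {s0, s1, s2}): φ is false.
  s4 (successors {s1}): φ is false.
For instance, at s2:
  At s2: □□((◇r ∨ p) ∧ ◇r) requires □((◇r ∨ p) ∧ ◇r) at every successor {s1}.
    □((◇r ∨ p) ∧ ◇r) fails at s1, so □□((◇r ∨ p) ∧ ◇r) is false at s2.
      At s1: □((◇r ∨ p) ∧ ◇r) requires (◇r ∨ p) ∧ ◇r at every successor {s2, s3}.
        (◇r ∨ p) ∧ ◇r fails at s2, so □((◇r ∨ p) ∧ ◇r) is false at s1.

No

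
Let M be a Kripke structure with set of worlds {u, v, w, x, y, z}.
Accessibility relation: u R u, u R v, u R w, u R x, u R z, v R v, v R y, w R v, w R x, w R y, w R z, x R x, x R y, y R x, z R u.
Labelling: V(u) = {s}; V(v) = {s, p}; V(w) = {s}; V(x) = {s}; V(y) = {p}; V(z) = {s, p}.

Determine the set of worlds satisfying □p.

v

Let φ = □p. Evaluate φ at each world:
  u (successors {u, v, w, x, z}): φ is false.
  v (successors {v, y}): φ is true.
  w (successors {v, x, y, z}): φ is false.
  x (successors {x, y}): φ is false.
  y (successors {x}): φ is false.
  z (successors {u}): φ is false.
For instance, at x:
  At x: □p requires p at every successor {x, y}.
    p fails at x, so □p is false at x.
Satisfying worlds: {v}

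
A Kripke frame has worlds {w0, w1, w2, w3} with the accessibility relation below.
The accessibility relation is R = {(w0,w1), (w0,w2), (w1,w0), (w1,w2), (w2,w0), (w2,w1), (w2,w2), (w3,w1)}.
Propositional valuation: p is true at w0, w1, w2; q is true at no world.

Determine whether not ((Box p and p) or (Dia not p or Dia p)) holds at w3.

At w3: (Box p and p) or (Dia not p or Dia p) is true, so not ((Box p and p) or (Dia not p or Dia p)) is false.
  At w3: Box p and p is false, Dia not p or Dia p is true, so (Box p and p) or (Dia not p or Dia p) is true.
    At w3: Box p is true, p is false, so Box p and p is false.
      At w3: Box p requires p at every successor {w1}.
        At w1: p is true.
      So Box p is true at w3.
    At w3: Dia not p is false, Dia p is true, so Dia not p or Dia p is true.
      At w3: Dia not p requires not p at some successor in {w1}.
        At w1: not p is false.
      So Dia not p is false at w3.
      At w3: Dia p requires p at some successor in {w1}.
        p holds at w1, so Dia p is true at w3.

No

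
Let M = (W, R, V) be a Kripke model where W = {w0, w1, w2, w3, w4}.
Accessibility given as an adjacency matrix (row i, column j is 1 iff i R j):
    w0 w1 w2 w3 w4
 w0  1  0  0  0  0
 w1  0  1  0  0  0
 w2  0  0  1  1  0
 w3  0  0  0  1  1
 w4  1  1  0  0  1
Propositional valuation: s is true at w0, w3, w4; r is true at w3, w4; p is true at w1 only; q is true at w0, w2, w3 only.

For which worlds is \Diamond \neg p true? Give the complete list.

Recall that \Diamond ψ holds at a world iff ψ holds at some accessible world.
Let φ = \Diamond \neg p. Evaluate φ at each world:
  w0 (successors {w0}): φ is true.
  w1 (successors {w1}): φ is false.
  w2 (successors {w2, w3}): φ is true.
  w3 (successors {w3, w4}): φ is true.
  w4 (successors {w0, w1, w4}): φ is true.
For instance, at w4:
  At w4: \Diamond \neg p requires \neg p at some successor in {w0, w1, w4}.
    \neg p holds at w0, so \Diamond \neg p is true at w4.
Satisfying worlds: {w0, w2, w3, w4}

w0, w2, w3, w4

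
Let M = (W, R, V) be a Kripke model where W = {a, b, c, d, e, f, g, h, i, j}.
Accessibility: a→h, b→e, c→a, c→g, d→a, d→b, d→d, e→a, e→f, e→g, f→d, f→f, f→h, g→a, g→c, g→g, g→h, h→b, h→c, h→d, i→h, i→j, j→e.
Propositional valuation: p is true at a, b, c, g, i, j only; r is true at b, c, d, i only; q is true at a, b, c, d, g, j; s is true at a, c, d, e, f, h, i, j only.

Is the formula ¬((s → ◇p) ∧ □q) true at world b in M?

Yes

At b: (s → ◇p) ∧ □q is false, so ¬((s → ◇p) ∧ □q) is true.
  At b: s → ◇p is true, □q is false, so (s → ◇p) ∧ □q is false.
    At b: s is false, ◇p is false, so s → ◇p is true.
      At b: ◇p requires p at some successor in {e}.
        At e: p is false.
      So ◇p is false at b.
    At b: □q requires q at every successor {e}.
      q fails at e, so □q is false at b.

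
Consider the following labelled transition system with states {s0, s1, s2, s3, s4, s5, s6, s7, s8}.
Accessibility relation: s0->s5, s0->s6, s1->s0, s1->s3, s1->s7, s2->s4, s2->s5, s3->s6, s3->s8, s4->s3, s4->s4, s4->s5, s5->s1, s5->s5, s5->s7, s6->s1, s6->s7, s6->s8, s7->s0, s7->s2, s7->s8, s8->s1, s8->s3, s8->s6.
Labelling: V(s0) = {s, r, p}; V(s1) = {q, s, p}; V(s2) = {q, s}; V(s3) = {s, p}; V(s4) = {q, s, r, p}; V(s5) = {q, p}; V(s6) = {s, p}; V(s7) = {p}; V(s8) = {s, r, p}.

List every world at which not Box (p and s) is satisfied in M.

Let φ = not Box (p and s). Evaluate φ at each world:
  s0 (successors {s5, s6}): φ is true.
  s1 (successors {s0, s3, s7}): φ is true.
  s2 (successors {s4, s5}): φ is true.
  s3 (successors {s6, s8}): φ is false.
  s4 (successors {s3, s4, s5}): φ is true.
  s5 (successors {s1, s5, s7}): φ is true.
  s6 (successors {s1, s7, s8}): φ is true.
  s7 (successors {s0, s2, s8}): φ is true.
  s8 (successors {s1, s3, s6}): φ is false.
For instance, at s3:
  At s3: Box (p and s) is true, so not Box (p and s) is false.
    At s3: Box (p and s) requires p and s at every successor {s6, s8}.
      At s6: p and s is true.
      At s8: p and s is true.
    So Box (p and s) is true at s3.
Satisfying worlds: {s0, s1, s2, s4, s5, s6, s7}

s0, s1, s2, s4, s5, s6, s7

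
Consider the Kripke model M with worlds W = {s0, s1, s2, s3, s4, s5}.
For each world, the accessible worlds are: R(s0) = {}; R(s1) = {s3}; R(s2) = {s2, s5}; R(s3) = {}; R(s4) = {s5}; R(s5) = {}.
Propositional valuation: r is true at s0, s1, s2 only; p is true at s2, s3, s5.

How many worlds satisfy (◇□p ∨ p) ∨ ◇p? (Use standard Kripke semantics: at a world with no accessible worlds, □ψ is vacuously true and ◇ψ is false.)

5

Let φ = (◇□p ∨ p) ∨ ◇p. Evaluate φ at each world:
  s0 (successors ∅): φ is false.
  s1 (successors {s3}): φ is true.
  s2 (successors {s2, s5}): φ is true.
  s3 (successors ∅): φ is true.
  s4 (successors {s5}): φ is true.
  s5 (successors ∅): φ is true.
For instance, at s1:
  At s1: ◇□p ∨ p is true, ◇p is true, so (◇□p ∨ p) ∨ ◇p is true.
    At s1: ◇□p is true, p is false, so ◇□p ∨ p is true.
      At s1: ◇□p requires □p at some successor in {s3}.
        □p holds at s3, so ◇□p is true at s1.
    At s1: ◇p requires p at some successor in {s3}.
      p holds at s3, so ◇p is true at s1.
Satisfying worlds: {s1, s2, s3, s4, s5}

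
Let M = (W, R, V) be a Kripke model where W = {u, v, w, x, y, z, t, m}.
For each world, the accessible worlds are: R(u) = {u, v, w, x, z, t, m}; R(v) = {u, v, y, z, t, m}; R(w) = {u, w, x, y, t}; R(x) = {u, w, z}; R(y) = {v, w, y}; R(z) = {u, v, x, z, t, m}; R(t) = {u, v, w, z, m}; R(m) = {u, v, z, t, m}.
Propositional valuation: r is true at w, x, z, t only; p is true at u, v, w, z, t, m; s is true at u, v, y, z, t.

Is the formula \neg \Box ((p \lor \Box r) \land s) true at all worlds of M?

Yes

Recall that \Box ψ holds at a world iff ψ holds at every accessible world, and \Diamond ψ holds iff ψ holds at some accessible world.
Let φ = \neg \Box ((p \lor \Box r) \land s). Evaluate φ at each world:
  u (successors {u, v, w, x, z, t, m}): φ is true.
  v (successors {u, v, y, z, t, m}): φ is true.
  w (successors {u, w, x, y, t}): φ is true.
  x (successors {u, w, z}): φ is true.
  y (successors {v, w, y}): φ is true.
  z (successors {u, v, x, z, t, m}): φ is true.
  t (successors {u, v, w, z, m}): φ is true.
  m (successors {u, v, z, t, m}): φ is true.
For instance, at u:
  At u: \Box ((p \lor \Box r) \land s) is false, so \neg \Box ((p \lor \Box r) \land s) is true.
    At u: \Box ((p \lor \Box r) \land s) requires (p \lor \Box r) \land s at every successor {u, v, w, x, z, t, m}.
      (p \lor \Box r) \land s fails at w, so \Box ((p \lor \Box r) \land s) is false at u.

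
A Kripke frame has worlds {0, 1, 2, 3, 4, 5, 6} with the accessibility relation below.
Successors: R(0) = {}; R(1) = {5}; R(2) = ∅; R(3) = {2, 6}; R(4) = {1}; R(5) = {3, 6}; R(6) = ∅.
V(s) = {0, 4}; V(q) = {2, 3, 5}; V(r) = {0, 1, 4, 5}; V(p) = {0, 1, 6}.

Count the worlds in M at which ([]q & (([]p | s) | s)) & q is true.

1

Let φ = ([]q & (([]p | s) | s)) & q. Evaluate φ at each world:
  0 (successors ∅): φ is false.
  1 (successors {5}): φ is false.
  2 (successors ∅): φ is true.
  3 (successors {2, 6}): φ is false.
  4 (successors {1}): φ is false.
  5 (successors {3, 6}): φ is false.
  6 (successors ∅): φ is false.
For instance, at 4:
  At 4: []q & (([]p | s) | s) is false, q is false, so ([]q & (([]p | s) | s)) & q is false.
    At 4: []q is false, ([]p | s) | s is true, so []q & (([]p | s) | s) is false.
      At 4: []q requires q at every successor {1}.
        q fails at 1, so []q is false at 4.
      At 4: []p | s is true, s is true, so ([]p | s) | s is true.
Satisfying worlds: {2}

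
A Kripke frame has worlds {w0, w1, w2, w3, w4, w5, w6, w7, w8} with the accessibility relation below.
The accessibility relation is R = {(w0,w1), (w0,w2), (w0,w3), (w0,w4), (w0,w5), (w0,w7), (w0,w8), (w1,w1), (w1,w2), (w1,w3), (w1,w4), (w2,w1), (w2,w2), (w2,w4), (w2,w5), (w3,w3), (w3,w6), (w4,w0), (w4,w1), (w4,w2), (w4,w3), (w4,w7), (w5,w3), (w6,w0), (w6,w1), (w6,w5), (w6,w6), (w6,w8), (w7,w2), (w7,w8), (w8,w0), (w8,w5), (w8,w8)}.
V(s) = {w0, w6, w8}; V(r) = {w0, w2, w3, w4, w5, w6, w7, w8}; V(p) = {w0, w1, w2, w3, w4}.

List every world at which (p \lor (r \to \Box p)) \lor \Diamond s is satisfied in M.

Let φ = (p \lor (r \to \Box p)) \lor \Diamond s. Evaluate φ at each world:
  w0 (successors {w1, w2, w3, w4, w5, w7, w8}): φ is true.
  w1 (successors {w1, w2, w3, w4}): φ is true.
  w2 (successors {w1, w2, w4, w5}): φ is true.
  w3 (successors {w3, w6}): φ is true.
  w4 (successors {w0, w1, w2, w3, w7}): φ is true.
  w5 (successors {w3}): φ is true.
  w6 (successors {w0, w1, w5, w6, w8}): φ is true.
  w7 (successors {w2, w8}): φ is true.
  w8 (successors {w0, w5, w8}): φ is true.
For instance, at w7:
  At w7: p \lor (r \to \Box p) is false, \Diamond s is true, so (p \lor (r \to \Box p)) \lor \Diamond s is true.
    At w7: p is false, r \to \Box p is false, so p \lor (r \to \Box p) is false.
      At w7: r is true, \Box p is false, so r \to \Box p is false.
    At w7: \Diamond s requires s at some successor in {w2, w8}.
      s holds at w8, so \Diamond s is true at w7.
Satisfying worlds: {w0, w1, w2, w3, w4, w5, w6, w7, w8}

w0, w1, w2, w3, w4, w5, w6, w7, w8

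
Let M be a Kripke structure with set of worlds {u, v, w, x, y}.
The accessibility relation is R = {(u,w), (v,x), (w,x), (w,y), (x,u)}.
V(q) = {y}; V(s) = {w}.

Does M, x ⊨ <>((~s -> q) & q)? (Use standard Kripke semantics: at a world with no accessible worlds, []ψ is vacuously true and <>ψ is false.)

At x: <>((~s -> q) & q) requires (~s -> q) & q at some successor in {u}.
  At u: (~s -> q) & q is false.
So <>((~s -> q) & q) is false at x.

No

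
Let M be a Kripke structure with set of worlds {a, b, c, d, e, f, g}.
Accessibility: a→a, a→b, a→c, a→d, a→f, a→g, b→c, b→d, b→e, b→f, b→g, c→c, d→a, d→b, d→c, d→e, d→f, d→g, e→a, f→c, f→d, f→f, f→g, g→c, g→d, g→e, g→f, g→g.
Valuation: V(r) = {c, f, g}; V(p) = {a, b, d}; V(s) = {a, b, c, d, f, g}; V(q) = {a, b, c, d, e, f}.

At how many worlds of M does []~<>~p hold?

Let φ = []~<>~p. Evaluate φ at each world:
  a (successors {a, b, c, d, f, g}): φ is false.
  b (successors {c, d, e, f, g}): φ is false.
  c (successors {c}): φ is false.
  d (successors {a, b, c, e, f, g}): φ is false.
  e (successors {a}): φ is false.
  f (successors {c, d, f, g}): φ is false.
  g (successors {c, d, e, f, g}): φ is false.
For instance, at d:
  At d: []~<>~p requires ~<>~p at every successor {a, b, c, e, f, g}.
    ~<>~p fails at a, so []~<>~p is false at d.
      At a: <>~p is true, so ~<>~p is false.
Satisfying worlds: none.

0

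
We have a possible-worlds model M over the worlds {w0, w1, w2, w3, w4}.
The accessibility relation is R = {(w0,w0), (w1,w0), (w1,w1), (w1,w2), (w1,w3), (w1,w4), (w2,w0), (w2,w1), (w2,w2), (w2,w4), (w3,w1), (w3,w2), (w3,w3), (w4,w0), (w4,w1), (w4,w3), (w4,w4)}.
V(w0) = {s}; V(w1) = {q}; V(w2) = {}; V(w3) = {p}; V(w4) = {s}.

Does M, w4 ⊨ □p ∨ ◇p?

Yes

Recall that □ψ holds at a world iff ψ holds at every accessible world, and ◇ψ holds iff ψ holds at some accessible world.
At w4: □p is false, ◇p is true, so □p ∨ ◇p is true.
  At w4: □p requires p at every successor {w0, w1, w3, w4}.
    p fails at w0, so □p is false at w4.
  At w4: ◇p requires p at some successor in {w0, w1, w3, w4}.
    p holds at w3, so ◇p is true at w4.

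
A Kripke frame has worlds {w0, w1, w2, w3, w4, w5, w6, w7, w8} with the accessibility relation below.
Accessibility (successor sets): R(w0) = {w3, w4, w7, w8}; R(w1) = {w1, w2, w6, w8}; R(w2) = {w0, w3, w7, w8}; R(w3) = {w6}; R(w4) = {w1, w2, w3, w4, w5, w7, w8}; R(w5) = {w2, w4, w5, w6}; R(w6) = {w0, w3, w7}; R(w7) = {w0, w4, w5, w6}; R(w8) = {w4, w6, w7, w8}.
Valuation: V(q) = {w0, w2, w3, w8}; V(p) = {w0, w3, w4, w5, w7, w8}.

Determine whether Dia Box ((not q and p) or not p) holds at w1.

Recall that Box ψ holds at a world iff ψ holds at every accessible world, and Dia ψ holds iff ψ holds at some accessible world.
At w1: Dia Box ((not q and p) or not p) requires Box ((not q and p) or not p) at some successor in {w1, w2, w6, w8}.
  At w1: Box ((not q and p) or not p) is false.
  At w2: Box ((not q and p) or not p) is false.
  At w6: Box ((not q and p) or not p) is false.
  At w8: Box ((not q and p) or not p) is false.
So Dia Box ((not q and p) or not p) is false at w1.

No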